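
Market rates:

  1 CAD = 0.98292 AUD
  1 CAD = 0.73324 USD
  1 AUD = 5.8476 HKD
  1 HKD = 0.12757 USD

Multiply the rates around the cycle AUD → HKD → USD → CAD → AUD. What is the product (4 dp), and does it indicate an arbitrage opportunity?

1.0000 (no arbitrage)

Around AUD → HKD → USD → CAD → AUD: 1 × 5.8476 × 0.12757 ÷ 0.73324 × 0.98292 = 0.999996
Product ≈ 1 (deviation 0.000%, within rounding noise).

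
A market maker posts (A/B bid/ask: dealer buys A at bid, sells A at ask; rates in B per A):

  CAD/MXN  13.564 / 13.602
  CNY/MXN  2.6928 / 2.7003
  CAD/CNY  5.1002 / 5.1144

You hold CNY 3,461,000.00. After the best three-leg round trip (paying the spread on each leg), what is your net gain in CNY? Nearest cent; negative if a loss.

Net profit: CNY 33,540.95

Best loop CNY → MXN → CAD → CNY:
CNY 3,461,000.00 × 2.6928 (sell CNY at bid) = MXN 9,319,780.80
MXN 9,319,780.80 ÷ 13.602 (buy CAD at ask) = CAD 685,177.24
CAD 685,177.24 × 5.1002 (sell CAD at bid) = CNY 3,494,540.95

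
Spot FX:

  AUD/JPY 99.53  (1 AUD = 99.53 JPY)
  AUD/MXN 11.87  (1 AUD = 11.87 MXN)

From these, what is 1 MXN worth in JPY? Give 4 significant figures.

1 MXN ÷ 11.87 = 0.084246 AUD
0.084246 AUD × 99.53 = 8.385 JPY

MXN/JPY = 8.385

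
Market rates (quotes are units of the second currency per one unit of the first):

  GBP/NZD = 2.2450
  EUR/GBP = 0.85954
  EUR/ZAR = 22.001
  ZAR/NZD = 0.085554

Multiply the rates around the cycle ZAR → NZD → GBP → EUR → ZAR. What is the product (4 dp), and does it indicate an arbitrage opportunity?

Around ZAR → NZD → GBP → EUR → ZAR: 1 × 0.085554 ÷ 2.2450 ÷ 0.85954 × 22.001 = 0.975439
Product < 1; profitable direction is ZAR → EUR → GBP → NZD → ZAR.

0.9754 (arbitrage exists)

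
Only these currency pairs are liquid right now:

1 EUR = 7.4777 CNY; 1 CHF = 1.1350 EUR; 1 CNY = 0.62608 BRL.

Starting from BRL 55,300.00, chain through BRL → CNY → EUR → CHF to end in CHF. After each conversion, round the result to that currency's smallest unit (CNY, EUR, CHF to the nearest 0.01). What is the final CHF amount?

CHF 10,407.14

BRL 55,300.00 ÷ 0.62608 = CNY 88,327.37
CNY 88,327.37 ÷ 7.4777 = EUR 11,812.10
EUR 11,812.10 ÷ 1.1350 = CHF 10,407.14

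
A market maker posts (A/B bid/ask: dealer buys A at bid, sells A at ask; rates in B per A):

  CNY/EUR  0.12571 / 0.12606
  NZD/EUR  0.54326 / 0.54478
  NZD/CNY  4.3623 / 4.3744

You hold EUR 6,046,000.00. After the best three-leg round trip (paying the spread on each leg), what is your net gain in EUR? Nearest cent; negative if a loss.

Best loop EUR → NZD → CNY → EUR:
EUR 6,046,000.00 ÷ 0.54478 (buy NZD at ask) = NZD 11,098,057.93
NZD 11,098,057.93 × 4.3623 (sell NZD at bid) = CNY 48,413,058.12
CNY 48,413,058.12 × 0.12571 (sell CNY at bid) = EUR 6,086,005.54

Net profit: EUR 40,005.54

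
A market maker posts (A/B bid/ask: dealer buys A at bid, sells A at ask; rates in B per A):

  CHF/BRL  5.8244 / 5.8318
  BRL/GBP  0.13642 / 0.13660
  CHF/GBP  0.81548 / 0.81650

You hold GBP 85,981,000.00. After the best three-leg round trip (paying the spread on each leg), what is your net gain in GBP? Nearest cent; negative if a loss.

Net profit: GBP 2,035,173.81

Best loop GBP → BRL → CHF → GBP:
GBP 85,981,000.00 ÷ 0.13660 (buy BRL at ask) = BRL 629,436,310.40
BRL 629,436,310.40 ÷ 5.8318 (buy CHF at ask) = CHF 107,931,738.12
CHF 107,931,738.12 × 0.81548 (sell CHF at bid) = GBP 88,016,173.81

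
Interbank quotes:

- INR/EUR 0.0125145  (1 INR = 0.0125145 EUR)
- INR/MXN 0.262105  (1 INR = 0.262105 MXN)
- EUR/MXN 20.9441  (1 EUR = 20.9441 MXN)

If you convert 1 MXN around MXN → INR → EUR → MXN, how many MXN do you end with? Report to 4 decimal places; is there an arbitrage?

Around MXN → INR → EUR → MXN: 1 ÷ 0.262105 × 0.0125145 × 20.9441 = 1.000000
Product ≈ 1 (deviation 0.000%, within rounding noise).

1.0000 (no arbitrage)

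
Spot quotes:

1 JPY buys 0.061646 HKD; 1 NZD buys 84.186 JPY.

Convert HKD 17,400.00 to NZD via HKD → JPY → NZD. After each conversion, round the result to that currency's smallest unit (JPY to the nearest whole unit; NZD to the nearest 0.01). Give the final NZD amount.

HKD 17,400.00 ÷ 0.061646 = JPY 282,257
JPY 282,257 ÷ 84.186 = NZD 3,352.78

NZD 3,352.78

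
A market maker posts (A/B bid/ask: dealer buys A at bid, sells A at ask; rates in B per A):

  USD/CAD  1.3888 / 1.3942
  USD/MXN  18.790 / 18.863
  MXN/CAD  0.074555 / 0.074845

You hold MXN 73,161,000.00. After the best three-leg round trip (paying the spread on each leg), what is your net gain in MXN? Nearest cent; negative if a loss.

Best loop MXN → CAD → USD → MXN:
MXN 73,161,000.00 × 0.074555 (sell MXN at bid) = CAD 5,454,518.35
CAD 5,454,518.35 ÷ 1.3942 (buy USD at ask) = USD 3,912,292.61
USD 3,912,292.61 × 18.790 (sell USD at bid) = MXN 73,511,978.12

Net profit: MXN 350,978.12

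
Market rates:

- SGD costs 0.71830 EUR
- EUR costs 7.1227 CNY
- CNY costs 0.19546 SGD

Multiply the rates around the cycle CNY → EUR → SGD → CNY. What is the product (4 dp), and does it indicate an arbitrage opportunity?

1.0000 (no arbitrage)

Around CNY → EUR → SGD → CNY: 1 ÷ 7.1227 ÷ 0.71830 ÷ 0.19546 = 0.999981
Product ≈ 1 (deviation 0.002%, within rounding noise).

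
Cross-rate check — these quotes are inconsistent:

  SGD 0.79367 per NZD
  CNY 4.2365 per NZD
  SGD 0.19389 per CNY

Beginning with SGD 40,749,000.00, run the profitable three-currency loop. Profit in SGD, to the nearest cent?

Profitable loop is SGD → NZD → CNY → SGD:
SGD 40,749,000.00 ÷ 0.79367 = NZD 51,342,497.51
NZD 51,342,497.51 × 4.2365 = CNY 217,512,490.71
CNY 217,512,490.71 × 0.19389 = SGD 42,173,496.82
Profit = SGD 42,173,496.82 − SGD 40,749,000.00

Profit: SGD 1,424,496.82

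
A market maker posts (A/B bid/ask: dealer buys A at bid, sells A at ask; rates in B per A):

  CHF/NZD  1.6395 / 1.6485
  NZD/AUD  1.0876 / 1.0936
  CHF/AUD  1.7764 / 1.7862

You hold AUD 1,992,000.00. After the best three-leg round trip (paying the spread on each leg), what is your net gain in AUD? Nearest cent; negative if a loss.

Best loop AUD → CHF → NZD → AUD:
AUD 1,992,000.00 ÷ 1.7862 (buy CHF at ask) = CHF 1,115,216.66
CHF 1,115,216.66 × 1.6395 (sell CHF at bid) = NZD 1,828,397.72
NZD 1,828,397.72 × 1.0876 (sell NZD at bid) = AUD 1,988,565.36

Net result: AUD -3,434.64 (no profitable arbitrage after spreads)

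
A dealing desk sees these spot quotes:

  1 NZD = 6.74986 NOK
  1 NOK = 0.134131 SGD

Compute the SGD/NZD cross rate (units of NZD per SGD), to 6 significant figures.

1 SGD ÷ 0.134131 = 7.4554 NOK
7.4554 NOK ÷ 6.74986 = 1.10453 NZD

SGD/NZD = 1.10453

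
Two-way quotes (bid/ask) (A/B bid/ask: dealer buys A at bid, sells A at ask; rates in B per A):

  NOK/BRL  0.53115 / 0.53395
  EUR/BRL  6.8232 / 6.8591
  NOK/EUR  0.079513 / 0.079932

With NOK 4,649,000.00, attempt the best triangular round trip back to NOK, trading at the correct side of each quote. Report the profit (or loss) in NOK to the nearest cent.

Best loop NOK → EUR → BRL → NOK:
NOK 4,649,000.00 × 0.079513 (sell NOK at bid) = EUR 369,655.94
EUR 369,655.94 × 6.8232 (sell EUR at bid) = BRL 2,522,236.39
BRL 2,522,236.39 ÷ 0.53395 (buy NOK at ask) = NOK 4,723,731.42

Net profit: NOK 74,731.42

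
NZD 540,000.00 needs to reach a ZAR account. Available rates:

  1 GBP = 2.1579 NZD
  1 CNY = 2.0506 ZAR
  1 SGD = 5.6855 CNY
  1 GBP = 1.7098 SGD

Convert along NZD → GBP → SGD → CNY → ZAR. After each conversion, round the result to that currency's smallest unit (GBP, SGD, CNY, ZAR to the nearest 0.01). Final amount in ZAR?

NZD 540,000.00 ÷ 2.1579 = GBP 250,243.29
GBP 250,243.29 × 1.7098 = SGD 427,865.98
SGD 427,865.98 × 5.6855 = CNY 2,432,632.03
CNY 2,432,632.03 × 2.0506 = ZAR 4,988,355.24

ZAR 4,988,355.24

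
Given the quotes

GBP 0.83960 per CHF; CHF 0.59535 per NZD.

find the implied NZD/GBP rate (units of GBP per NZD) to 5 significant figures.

NZD/GBP = 0.49986

1 NZD × 0.59535 = 0.59535 CHF
0.59535 CHF × 0.83960 = 0.499856 GBP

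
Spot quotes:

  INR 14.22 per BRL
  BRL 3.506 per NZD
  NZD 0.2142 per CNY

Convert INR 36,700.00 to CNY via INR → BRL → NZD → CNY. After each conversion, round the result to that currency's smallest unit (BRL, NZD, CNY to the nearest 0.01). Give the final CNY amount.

INR 36,700.00 ÷ 14.22 = BRL 2,580.87
BRL 2,580.87 ÷ 3.506 = NZD 736.13
NZD 736.13 ÷ 0.2142 = CNY 3,436.65

CNY 3,436.65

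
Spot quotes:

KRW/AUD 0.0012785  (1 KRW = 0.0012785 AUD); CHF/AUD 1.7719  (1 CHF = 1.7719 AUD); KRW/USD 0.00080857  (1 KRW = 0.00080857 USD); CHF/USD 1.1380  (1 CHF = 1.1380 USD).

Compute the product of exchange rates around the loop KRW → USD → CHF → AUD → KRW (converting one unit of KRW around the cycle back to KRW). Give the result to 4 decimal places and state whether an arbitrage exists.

Around KRW → USD → CHF → AUD → KRW: 1 × 0.00080857 ÷ 1.1380 × 1.7719 ÷ 0.0012785 = 0.984722
Product < 1; profitable direction is KRW → AUD → CHF → USD → KRW.

0.9847 (arbitrage exists)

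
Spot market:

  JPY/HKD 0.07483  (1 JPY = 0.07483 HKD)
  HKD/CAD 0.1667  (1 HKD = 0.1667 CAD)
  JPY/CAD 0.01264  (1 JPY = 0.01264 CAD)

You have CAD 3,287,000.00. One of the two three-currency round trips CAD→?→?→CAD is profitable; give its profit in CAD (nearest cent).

Profit: CAD 43,699.36

Profitable loop is CAD → HKD → JPY → CAD:
CAD 3,287,000.00 ÷ 0.1667 = HKD 19,718,056.39
HKD 19,718,056.39 ÷ 0.07483 = JPY 263,504,696
JPY 263,504,696 × 0.01264 = CAD 3,330,699.36
Profit = CAD 3,330,699.36 − CAD 3,287,000.00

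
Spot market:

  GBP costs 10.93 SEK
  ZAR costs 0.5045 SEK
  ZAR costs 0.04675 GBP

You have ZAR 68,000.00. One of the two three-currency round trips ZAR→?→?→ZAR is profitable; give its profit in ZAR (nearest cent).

Profitable loop is ZAR → GBP → SEK → ZAR:
ZAR 68,000.00 × 0.04675 = GBP 3,179.00
GBP 3,179.00 × 10.93 = SEK 34,746.47
SEK 34,746.47 ÷ 0.5045 = ZAR 68,873.08
Profit = ZAR 68,873.08 − ZAR 68,000.00

Profit: ZAR 873.08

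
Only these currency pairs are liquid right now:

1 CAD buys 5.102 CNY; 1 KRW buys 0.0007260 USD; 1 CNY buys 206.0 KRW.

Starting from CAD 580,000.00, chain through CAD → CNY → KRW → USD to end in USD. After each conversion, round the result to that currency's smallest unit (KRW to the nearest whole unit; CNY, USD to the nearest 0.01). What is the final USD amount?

CAD 580,000.00 × 5.102 = CNY 2,959,160.00
CNY 2,959,160.00 × 206.0 = KRW 609,586,960
KRW 609,586,960 × 0.0007260 = USD 442,560.13

USD 442,560.13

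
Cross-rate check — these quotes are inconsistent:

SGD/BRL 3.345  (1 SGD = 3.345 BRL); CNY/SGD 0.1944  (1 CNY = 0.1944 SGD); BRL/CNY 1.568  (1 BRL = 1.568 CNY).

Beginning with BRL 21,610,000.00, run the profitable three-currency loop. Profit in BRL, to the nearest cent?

Profitable loop is BRL → CNY → SGD → BRL:
BRL 21,610,000.00 × 1.568 = CNY 33,884,480.00
CNY 33,884,480.00 × 0.1944 = SGD 6,587,142.91
SGD 6,587,142.91 × 3.345 = BRL 22,033,993.04
Profit = BRL 22,033,993.04 − BRL 21,610,000.00

Profit: BRL 423,993.04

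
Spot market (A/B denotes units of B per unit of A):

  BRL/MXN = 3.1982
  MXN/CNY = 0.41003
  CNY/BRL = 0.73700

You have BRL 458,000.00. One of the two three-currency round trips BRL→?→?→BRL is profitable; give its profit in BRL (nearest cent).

Profitable loop is BRL → CNY → MXN → BRL:
BRL 458,000.00 ÷ 0.73700 = CNY 621,438.26
CNY 621,438.26 ÷ 0.41003 = MXN 1,515,592.18
MXN 1,515,592.18 ÷ 3.1982 = BRL 473,889.12
Profit = BRL 473,889.12 − BRL 458,000.00

Profit: BRL 15,889.12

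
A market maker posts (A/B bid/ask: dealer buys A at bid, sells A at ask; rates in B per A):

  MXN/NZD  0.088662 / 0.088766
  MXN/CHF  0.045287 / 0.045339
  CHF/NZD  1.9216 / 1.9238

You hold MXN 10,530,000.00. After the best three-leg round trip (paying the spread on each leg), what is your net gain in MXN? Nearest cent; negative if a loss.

Net profit: MXN 173,702.69

Best loop MXN → NZD → CHF → MXN:
MXN 10,530,000.00 × 0.088662 (sell MXN at bid) = NZD 933,610.86
NZD 933,610.86 ÷ 1.9238 (buy CHF at ask) = CHF 485,295.18
CHF 485,295.18 ÷ 0.045339 (buy MXN at ask) = MXN 10,703,702.69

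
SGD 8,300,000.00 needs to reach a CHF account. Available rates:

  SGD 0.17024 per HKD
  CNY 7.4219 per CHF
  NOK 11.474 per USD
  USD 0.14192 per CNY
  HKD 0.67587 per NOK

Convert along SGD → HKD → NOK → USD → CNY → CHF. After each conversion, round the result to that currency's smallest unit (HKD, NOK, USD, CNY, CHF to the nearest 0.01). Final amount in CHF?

CHF 5,968,700.20

SGD 8,300,000.00 ÷ 0.17024 = HKD 48,754,699.25
HKD 48,754,699.25 ÷ 0.67587 = NOK 72,136,208.52
NOK 72,136,208.52 ÷ 11.474 = USD 6,286,927.71
USD 6,286,927.71 ÷ 0.14192 = CNY 44,299,096.04
CNY 44,299,096.04 ÷ 7.4219 = CHF 5,968,700.20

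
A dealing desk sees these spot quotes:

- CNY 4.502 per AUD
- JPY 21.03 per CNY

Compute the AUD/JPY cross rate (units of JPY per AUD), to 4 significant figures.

1 AUD × 4.502 = 4.502 CNY
4.502 CNY × 21.03 = 94.6771 JPY

AUD/JPY = 94.68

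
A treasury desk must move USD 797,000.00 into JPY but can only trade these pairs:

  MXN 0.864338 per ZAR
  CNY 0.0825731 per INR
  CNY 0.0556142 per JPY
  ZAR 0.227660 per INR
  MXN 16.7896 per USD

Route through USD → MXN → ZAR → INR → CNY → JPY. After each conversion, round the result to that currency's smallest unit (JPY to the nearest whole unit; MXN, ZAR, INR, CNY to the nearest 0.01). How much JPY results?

USD 797,000.00 × 16.7896 = MXN 13,381,311.20
MXN 13,381,311.20 ÷ 0.864338 = ZAR 15,481,572.26
ZAR 15,481,572.26 ÷ 0.227660 = INR 68,003,040.76
INR 68,003,040.76 × 0.0825731 = CNY 5,615,221.88
CNY 5,615,221.88 ÷ 0.0556142 = JPY 100,967,413

JPY 100,967,413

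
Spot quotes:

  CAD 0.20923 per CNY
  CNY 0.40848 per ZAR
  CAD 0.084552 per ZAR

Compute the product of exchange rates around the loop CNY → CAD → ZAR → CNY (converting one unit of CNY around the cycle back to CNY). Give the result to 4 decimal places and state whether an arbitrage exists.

Around CNY → CAD → ZAR → CNY: 1 × 0.20923 ÷ 0.084552 × 0.40848 = 1.010813
Product > 1; profitable direction is CNY → CAD → ZAR → CNY.

1.0108 (arbitrage exists)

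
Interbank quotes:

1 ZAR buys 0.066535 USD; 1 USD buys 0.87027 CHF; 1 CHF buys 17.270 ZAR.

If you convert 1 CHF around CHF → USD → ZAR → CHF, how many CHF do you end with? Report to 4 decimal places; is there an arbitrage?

1.0000 (no arbitrage)

Around CHF → USD → ZAR → CHF: 1 ÷ 0.87027 ÷ 0.066535 ÷ 17.270 = 1.000008
Product ≈ 1 (deviation 0.001%, within rounding noise).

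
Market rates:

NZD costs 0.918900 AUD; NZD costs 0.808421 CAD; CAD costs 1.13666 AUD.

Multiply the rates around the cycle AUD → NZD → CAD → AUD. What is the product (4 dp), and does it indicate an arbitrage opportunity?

1.0000 (no arbitrage)

Around AUD → NZD → CAD → AUD: 1 ÷ 0.918900 × 0.808421 × 1.13666 = 1.000000
Product ≈ 1 (deviation 0.000%, within rounding noise).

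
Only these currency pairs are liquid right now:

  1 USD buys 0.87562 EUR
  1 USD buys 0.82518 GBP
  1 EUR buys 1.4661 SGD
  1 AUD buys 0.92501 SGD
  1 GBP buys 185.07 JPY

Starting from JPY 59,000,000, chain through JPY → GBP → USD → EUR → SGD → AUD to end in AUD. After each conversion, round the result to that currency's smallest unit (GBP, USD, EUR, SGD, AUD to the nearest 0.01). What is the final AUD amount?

AUD 536,167.06

JPY 59,000,000 ÷ 185.07 = GBP 318,798.29
GBP 318,798.29 ÷ 0.82518 = USD 386,337.88
USD 386,337.88 × 0.87562 = EUR 338,285.17
EUR 338,285.17 × 1.4661 = SGD 495,959.89
SGD 495,959.89 ÷ 0.92501 = AUD 536,167.06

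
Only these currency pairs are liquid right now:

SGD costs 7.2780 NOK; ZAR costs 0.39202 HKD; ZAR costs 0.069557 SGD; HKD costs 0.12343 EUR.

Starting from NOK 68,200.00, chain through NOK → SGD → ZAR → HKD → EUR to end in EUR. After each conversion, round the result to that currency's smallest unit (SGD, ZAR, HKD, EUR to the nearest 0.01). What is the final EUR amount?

EUR 6,518.69

NOK 68,200.00 ÷ 7.2780 = SGD 9,370.71
SGD 9,370.71 ÷ 0.069557 = ZAR 134,719.87
ZAR 134,719.87 × 0.39202 = HKD 52,812.88
HKD 52,812.88 × 0.12343 = EUR 6,518.69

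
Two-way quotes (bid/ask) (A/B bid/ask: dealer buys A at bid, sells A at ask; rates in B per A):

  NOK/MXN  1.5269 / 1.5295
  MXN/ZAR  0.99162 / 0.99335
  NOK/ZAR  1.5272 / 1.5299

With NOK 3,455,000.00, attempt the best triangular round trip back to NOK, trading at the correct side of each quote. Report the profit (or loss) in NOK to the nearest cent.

Net profit: NOK 17,899.29

Best loop NOK → ZAR → MXN → NOK:
NOK 3,455,000.00 × 1.5272 (sell NOK at bid) = ZAR 5,276,476.00
ZAR 5,276,476.00 ÷ 0.99335 (buy MXN at ask) = MXN 5,311,799.47
MXN 5,311,799.47 ÷ 1.5295 (buy NOK at ask) = NOK 3,472,899.29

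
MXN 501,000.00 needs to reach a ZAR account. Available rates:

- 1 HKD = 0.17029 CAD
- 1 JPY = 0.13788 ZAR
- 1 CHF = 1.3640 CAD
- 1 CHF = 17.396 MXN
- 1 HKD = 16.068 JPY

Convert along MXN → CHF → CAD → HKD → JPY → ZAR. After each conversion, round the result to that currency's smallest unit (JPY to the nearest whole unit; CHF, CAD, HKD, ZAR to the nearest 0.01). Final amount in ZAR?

ZAR 511,065.59

MXN 501,000.00 ÷ 17.396 = CHF 28,799.72
CHF 28,799.72 × 1.3640 = CAD 39,282.82
CAD 39,282.82 ÷ 0.17029 = HKD 230,681.90
HKD 230,681.90 × 16.068 = JPY 3,706,597
JPY 3,706,597 × 0.13788 = ZAR 511,065.59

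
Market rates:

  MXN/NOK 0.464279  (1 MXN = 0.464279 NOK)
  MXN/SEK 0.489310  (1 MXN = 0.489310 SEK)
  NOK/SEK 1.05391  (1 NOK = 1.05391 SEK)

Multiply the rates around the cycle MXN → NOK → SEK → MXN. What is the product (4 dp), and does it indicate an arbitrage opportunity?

Around MXN → NOK → SEK → MXN: 1 × 0.464279 × 1.05391 ÷ 0.489310 = 0.999996
Product ≈ 1 (deviation 0.000%, within rounding noise).

1.0000 (no arbitrage)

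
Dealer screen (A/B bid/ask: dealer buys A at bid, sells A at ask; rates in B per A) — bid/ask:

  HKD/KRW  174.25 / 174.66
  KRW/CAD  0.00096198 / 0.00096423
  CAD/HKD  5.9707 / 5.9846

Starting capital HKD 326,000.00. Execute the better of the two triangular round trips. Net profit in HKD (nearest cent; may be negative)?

Best loop HKD → KRW → CAD → HKD:
HKD 326,000.00 × 174.25 (sell HKD at bid) = KRW 56,805,500
KRW 56,805,500 × 0.00096198 (sell KRW at bid) = CAD 54,645.75
CAD 54,645.75 × 5.9707 (sell CAD at bid) = HKD 326,273.41

Net profit: HKD 273.41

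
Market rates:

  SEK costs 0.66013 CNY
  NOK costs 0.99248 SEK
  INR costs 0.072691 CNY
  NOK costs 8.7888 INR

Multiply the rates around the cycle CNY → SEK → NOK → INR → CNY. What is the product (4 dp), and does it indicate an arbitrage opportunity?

Around CNY → SEK → NOK → INR → CNY: 1 ÷ 0.66013 ÷ 0.99248 × 8.7888 × 0.072691 = 0.975122
Product < 1; profitable direction is CNY → INR → NOK → SEK → CNY.

0.9751 (arbitrage exists)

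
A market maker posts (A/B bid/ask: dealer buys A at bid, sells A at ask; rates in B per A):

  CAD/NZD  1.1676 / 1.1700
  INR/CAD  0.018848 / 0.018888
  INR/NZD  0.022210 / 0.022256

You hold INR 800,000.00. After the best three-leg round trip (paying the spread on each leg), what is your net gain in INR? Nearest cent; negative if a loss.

Best loop INR → NZD → CAD → INR:
INR 800,000.00 × 0.022210 (sell INR at bid) = NZD 17,768.00
NZD 17,768.00 ÷ 1.1700 (buy CAD at ask) = CAD 15,186.32
CAD 15,186.32 ÷ 0.018888 (buy INR at ask) = INR 804,019.74

Net profit: INR 4,019.74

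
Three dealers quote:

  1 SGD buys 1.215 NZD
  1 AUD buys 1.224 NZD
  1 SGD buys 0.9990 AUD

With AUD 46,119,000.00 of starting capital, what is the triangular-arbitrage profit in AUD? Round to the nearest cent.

Profitable loop is AUD → NZD → SGD → AUD:
AUD 46,119,000.00 × 1.224 = NZD 56,449,656.00
NZD 56,449,656.00 ÷ 1.215 = SGD 46,460,622.22
SGD 46,460,622.22 × 0.9990 = AUD 46,414,161.60
Profit = AUD 46,414,161.60 − AUD 46,119,000.00

Profit: AUD 295,161.60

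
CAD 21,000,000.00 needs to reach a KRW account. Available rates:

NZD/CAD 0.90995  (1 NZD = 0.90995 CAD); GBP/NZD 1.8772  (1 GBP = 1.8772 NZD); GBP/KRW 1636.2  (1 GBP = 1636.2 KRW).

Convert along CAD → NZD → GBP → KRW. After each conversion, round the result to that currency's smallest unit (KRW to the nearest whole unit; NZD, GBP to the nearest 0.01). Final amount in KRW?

CAD 21,000,000.00 ÷ 0.90995 = NZD 23,078,191.11
NZD 23,078,191.11 ÷ 1.8772 = GBP 12,293,943.70
GBP 12,293,943.70 × 1636.2 = KRW 20,115,350,682

KRW 20,115,350,682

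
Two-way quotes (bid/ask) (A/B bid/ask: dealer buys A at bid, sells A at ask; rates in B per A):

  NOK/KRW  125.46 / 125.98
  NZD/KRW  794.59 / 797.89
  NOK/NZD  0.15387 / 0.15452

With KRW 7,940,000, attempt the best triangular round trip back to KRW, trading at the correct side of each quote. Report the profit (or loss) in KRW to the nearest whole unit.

Best loop KRW → NZD → NOK → KRW:
KRW 7,940,000 ÷ 797.89 (buy NZD at ask) = NZD 9,951.25
NZD 9,951.25 ÷ 0.15452 (buy NOK at ask) = NOK 64,401.03
NOK 64,401.03 × 125.46 (sell NOK at bid) = KRW 8,079,753

Net profit: KRW 139,753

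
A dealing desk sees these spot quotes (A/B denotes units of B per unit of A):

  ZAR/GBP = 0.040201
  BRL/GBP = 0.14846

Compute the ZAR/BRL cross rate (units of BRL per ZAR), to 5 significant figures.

1 ZAR × 0.040201 = 0.040201 GBP
0.040201 GBP ÷ 0.14846 = 0.270787 BRL

ZAR/BRL = 0.27079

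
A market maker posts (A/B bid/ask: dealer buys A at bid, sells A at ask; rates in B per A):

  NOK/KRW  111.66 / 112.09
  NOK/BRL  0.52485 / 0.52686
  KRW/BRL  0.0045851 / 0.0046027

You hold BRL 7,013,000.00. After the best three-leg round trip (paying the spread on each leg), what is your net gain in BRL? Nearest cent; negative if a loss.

Best loop BRL → KRW → NOK → BRL:
BRL 7,013,000.00 ÷ 0.0046027 (buy KRW at ask) = KRW 1,523,670,889
KRW 1,523,670,889 ÷ 112.09 (buy NOK at ask) = NOK 13,593,281.19
NOK 13,593,281.19 × 0.52485 (sell NOK at bid) = BRL 7,134,433.63

Net profit: BRL 121,433.63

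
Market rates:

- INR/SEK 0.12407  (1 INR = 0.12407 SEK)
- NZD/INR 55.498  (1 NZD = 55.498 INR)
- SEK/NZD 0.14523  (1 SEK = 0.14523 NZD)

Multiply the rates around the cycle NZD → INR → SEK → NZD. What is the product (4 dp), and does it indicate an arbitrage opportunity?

Around NZD → INR → SEK → NZD: 1 × 55.498 × 0.12407 × 0.14523 = 1.000001
Product ≈ 1 (deviation 0.000%, within rounding noise).

1.0000 (no arbitrage)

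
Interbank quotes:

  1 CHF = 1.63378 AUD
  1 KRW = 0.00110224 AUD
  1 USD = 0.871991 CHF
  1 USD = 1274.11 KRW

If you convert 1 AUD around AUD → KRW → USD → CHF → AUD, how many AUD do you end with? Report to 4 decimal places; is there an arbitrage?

1.0144 (arbitrage exists)

Around AUD → KRW → USD → CHF → AUD: 1 ÷ 0.00110224 ÷ 1274.11 × 0.871991 × 1.63378 = 1.014431
Product > 1; profitable direction is AUD → KRW → USD → CHF → AUD.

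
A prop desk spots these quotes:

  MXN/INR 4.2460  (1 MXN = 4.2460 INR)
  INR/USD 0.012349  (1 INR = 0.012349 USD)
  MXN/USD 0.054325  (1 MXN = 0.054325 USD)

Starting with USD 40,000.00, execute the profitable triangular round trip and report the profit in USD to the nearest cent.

Profit: USD 1,442.69

Profitable loop is USD → INR → MXN → USD:
USD 40,000.00 ÷ 0.012349 = INR 3,239,128.67
INR 3,239,128.67 ÷ 4.2460 = MXN 762,865.91
MXN 762,865.91 × 0.054325 = USD 41,442.69
Profit = USD 41,442.69 − USD 40,000.00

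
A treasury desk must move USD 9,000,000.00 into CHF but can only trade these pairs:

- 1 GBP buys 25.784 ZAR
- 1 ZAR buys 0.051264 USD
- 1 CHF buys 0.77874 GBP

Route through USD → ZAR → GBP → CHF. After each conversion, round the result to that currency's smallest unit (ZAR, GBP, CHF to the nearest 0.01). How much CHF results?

CHF 8,743,538.84

USD 9,000,000.00 ÷ 0.051264 = ZAR 175,561,797.75
ZAR 175,561,797.75 ÷ 25.784 = GBP 6,808,943.44
GBP 6,808,943.44 ÷ 0.77874 = CHF 8,743,538.84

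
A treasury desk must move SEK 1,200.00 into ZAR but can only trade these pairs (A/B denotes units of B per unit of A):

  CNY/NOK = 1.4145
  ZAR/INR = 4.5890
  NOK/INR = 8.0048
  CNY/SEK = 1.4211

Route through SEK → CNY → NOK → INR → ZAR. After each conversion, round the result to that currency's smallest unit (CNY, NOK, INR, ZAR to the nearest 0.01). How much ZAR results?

SEK 1,200.00 ÷ 1.4211 = CNY 844.42
CNY 844.42 × 1.4145 = NOK 1,194.43
NOK 1,194.43 × 8.0048 = INR 9,561.17
INR 9,561.17 ÷ 4.5890 = ZAR 2,083.50

ZAR 2,083.50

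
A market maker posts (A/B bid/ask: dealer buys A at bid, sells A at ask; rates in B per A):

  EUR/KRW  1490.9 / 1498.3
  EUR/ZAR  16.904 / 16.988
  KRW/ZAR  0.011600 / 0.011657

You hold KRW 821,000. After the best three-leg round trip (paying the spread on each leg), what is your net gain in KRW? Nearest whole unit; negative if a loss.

Best loop KRW → ZAR → EUR → KRW:
KRW 821,000 × 0.011600 (sell KRW at bid) = ZAR 9,523.60
ZAR 9,523.60 ÷ 16.988 (buy EUR at ask) = EUR 560.61
EUR 560.61 × 1490.9 (sell EUR at bid) = KRW 835,810

Net profit: KRW 14,810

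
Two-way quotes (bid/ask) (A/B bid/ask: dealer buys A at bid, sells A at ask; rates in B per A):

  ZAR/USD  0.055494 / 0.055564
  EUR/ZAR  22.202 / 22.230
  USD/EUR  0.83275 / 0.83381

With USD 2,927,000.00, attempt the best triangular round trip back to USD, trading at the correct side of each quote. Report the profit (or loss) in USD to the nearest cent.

Best loop USD → EUR → ZAR → USD:
USD 2,927,000.00 × 0.83275 (sell USD at bid) = EUR 2,437,459.25
EUR 2,437,459.25 × 22.202 (sell EUR at bid) = ZAR 54,116,470.27
ZAR 54,116,470.27 × 0.055494 (sell ZAR at bid) = USD 3,003,139.40

Net profit: USD 76,139.40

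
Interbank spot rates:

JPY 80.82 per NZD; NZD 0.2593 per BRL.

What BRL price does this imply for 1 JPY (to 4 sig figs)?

1 JPY ÷ 80.82 = 0.0123732 NZD
0.0123732 NZD ÷ 0.2593 = 0.0477176 BRL

JPY/BRL = 0.04772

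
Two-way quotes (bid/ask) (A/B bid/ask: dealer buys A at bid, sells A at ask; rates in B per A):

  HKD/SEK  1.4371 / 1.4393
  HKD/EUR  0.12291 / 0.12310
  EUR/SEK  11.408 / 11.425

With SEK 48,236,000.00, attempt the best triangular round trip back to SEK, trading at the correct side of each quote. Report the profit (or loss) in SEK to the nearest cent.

Net profit: SEK 1,052,319.86

Best loop SEK → EUR → HKD → SEK:
SEK 48,236,000.00 ÷ 11.425 (buy EUR at ask) = EUR 4,221,969.37
EUR 4,221,969.37 ÷ 0.12310 (buy HKD at ask) = HKD 34,297,070.39
HKD 34,297,070.39 × 1.4371 (sell HKD at bid) = SEK 49,288,319.86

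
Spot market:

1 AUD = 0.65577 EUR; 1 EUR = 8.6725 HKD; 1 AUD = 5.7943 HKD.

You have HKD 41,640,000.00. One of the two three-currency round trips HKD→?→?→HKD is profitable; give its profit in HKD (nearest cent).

Profit: HKD 784,413.26

Profitable loop is HKD → EUR → AUD → HKD:
HKD 41,640,000.00 ÷ 8.6725 = EUR 4,801,383.68
EUR 4,801,383.68 ÷ 0.65577 = AUD 7,321,749.52
AUD 7,321,749.52 × 5.7943 = HKD 42,424,413.26
Profit = HKD 42,424,413.26 − HKD 41,640,000.00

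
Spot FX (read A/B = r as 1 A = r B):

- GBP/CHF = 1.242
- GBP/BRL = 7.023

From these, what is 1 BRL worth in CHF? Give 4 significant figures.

BRL/CHF = 0.1768

1 BRL ÷ 7.023 = 0.142389 GBP
0.142389 GBP × 1.242 = 0.176848 CHF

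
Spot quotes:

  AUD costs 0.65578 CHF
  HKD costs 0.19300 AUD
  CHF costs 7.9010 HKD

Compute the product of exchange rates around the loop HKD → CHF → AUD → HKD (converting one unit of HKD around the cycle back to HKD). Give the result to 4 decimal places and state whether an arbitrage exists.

Around HKD → CHF → AUD → HKD: 1 ÷ 7.9010 ÷ 0.65578 ÷ 0.19300 = 1.000006
Product ≈ 1 (deviation 0.001%, within rounding noise).

1.0000 (no arbitrage)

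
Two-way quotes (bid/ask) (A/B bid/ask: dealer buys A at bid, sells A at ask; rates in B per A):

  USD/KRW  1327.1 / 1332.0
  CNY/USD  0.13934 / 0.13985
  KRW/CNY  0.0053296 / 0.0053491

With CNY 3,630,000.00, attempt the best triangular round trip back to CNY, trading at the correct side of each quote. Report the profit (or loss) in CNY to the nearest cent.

Best loop CNY → KRW → USD → CNY:
CNY 3,630,000.00 ÷ 0.0053491 (buy KRW at ask) = KRW 678,618,833
KRW 678,618,833 ÷ 1332.0 (buy USD at ask) = USD 509,473.60
USD 509,473.60 ÷ 0.13985 (buy CNY at ask) = CNY 3,643,000.35

Net profit: CNY 13,000.35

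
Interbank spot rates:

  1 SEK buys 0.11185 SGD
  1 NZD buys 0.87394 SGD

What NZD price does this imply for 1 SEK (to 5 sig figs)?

SEK/NZD = 0.12798

1 SEK × 0.11185 = 0.11185 SGD
0.11185 SGD ÷ 0.87394 = 0.127984 NZD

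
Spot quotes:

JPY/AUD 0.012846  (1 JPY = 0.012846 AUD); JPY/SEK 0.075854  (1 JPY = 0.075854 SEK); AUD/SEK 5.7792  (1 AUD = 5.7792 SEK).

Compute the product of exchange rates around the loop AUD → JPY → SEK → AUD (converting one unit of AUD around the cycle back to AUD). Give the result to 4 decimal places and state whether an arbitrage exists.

Around AUD → JPY → SEK → AUD: 1 ÷ 0.012846 × 0.075854 ÷ 5.7792 = 1.021746
Product > 1; profitable direction is AUD → JPY → SEK → AUD.

1.0217 (arbitrage exists)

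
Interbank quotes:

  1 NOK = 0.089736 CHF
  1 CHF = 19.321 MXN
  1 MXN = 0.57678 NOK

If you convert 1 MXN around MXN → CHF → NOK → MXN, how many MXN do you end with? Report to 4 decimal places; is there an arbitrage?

1.0000 (no arbitrage)

Around MXN → CHF → NOK → MXN: 1 ÷ 19.321 ÷ 0.089736 ÷ 0.57678 = 0.999985
Product ≈ 1 (deviation 0.001%, within rounding noise).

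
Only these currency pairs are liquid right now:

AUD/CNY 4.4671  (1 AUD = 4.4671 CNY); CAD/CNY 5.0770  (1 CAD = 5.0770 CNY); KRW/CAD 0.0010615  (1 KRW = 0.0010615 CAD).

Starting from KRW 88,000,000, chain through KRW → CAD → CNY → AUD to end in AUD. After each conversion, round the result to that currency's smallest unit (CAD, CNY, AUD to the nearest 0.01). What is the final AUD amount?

KRW 88,000,000 × 0.0010615 = CAD 93,412.00
CAD 93,412.00 × 5.0770 = CNY 474,252.72
CNY 474,252.72 ÷ 4.4671 = AUD 106,165.68

AUD 106,165.68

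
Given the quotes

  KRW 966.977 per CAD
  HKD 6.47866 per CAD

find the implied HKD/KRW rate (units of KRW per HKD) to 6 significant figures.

1 HKD ÷ 6.47866 = 0.154353 CAD
0.154353 CAD × 966.977 = 149.256 KRW

HKD/KRW = 149.256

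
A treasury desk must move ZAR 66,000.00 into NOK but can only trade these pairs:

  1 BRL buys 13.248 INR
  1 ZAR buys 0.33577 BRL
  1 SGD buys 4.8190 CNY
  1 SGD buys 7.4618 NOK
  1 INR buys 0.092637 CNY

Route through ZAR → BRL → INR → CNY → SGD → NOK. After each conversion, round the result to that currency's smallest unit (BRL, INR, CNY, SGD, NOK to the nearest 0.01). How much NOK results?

NOK 42,112.16

ZAR 66,000.00 × 0.33577 = BRL 22,160.82
BRL 22,160.82 × 13.248 = INR 293,586.54
INR 293,586.54 × 0.092637 = CNY 27,196.98
CNY 27,196.98 ÷ 4.8190 = SGD 5,643.70
SGD 5,643.70 × 7.4618 = NOK 42,112.16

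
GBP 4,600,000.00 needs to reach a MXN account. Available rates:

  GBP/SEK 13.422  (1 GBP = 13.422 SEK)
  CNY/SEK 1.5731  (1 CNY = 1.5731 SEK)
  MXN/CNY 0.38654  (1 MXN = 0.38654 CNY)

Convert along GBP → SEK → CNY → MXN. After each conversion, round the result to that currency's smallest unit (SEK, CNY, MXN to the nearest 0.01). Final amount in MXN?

GBP 4,600,000.00 × 13.422 = SEK 61,741,200.00
SEK 61,741,200.00 ÷ 1.5731 = CNY 39,248,108.83
CNY 39,248,108.83 ÷ 0.38654 = MXN 101,536,991.85

MXN 101,536,991.85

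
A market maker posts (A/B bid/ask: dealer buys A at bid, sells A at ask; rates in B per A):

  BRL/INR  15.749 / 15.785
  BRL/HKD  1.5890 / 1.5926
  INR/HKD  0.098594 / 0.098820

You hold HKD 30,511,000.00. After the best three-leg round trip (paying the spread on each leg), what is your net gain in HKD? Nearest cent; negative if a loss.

Net profit: HKD 569,708.01

Best loop HKD → INR → BRL → HKD:
HKD 30,511,000.00 ÷ 0.098820 (buy INR at ask) = INR 308,753,288.81
INR 308,753,288.81 ÷ 15.785 (buy BRL at ask) = BRL 19,559,916.93
BRL 19,559,916.93 × 1.5890 (sell BRL at bid) = HKD 31,080,708.01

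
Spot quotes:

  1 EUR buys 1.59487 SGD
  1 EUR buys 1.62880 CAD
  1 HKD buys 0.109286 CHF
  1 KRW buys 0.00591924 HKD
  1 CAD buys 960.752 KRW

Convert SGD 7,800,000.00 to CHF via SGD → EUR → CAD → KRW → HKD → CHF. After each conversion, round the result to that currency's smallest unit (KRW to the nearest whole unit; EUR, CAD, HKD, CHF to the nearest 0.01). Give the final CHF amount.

SGD 7,800,000.00 ÷ 1.59487 = EUR 4,890,680.75
EUR 4,890,680.75 × 1.62880 = CAD 7,965,940.81
CAD 7,965,940.81 × 960.752 = KRW 7,653,293,565
KRW 7,653,293,565 × 0.00591924 = HKD 45,301,681.40
HKD 45,301,681.40 × 0.109286 = CHF 4,950,839.55

CHF 4,950,839.55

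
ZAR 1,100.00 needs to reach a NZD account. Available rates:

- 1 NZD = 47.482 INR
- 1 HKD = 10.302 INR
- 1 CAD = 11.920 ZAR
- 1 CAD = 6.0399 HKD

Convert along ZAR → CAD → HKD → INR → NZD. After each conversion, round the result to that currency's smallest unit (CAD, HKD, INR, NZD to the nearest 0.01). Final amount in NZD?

NZD 120.93

ZAR 1,100.00 ÷ 11.920 = CAD 92.28
CAD 92.28 × 6.0399 = HKD 557.36
HKD 557.36 × 10.302 = INR 5,741.92
INR 5,741.92 ÷ 47.482 = NZD 120.93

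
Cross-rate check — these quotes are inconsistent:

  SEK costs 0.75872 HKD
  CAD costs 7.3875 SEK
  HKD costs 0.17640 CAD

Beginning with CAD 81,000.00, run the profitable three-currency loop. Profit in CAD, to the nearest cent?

Profitable loop is CAD → HKD → SEK → CAD:
CAD 81,000.00 ÷ 0.17640 = HKD 459,183.67
HKD 459,183.67 ÷ 0.75872 = SEK 605,208.34
SEK 605,208.34 ÷ 7.3875 = CAD 81,923.30
Profit = CAD 81,923.30 − CAD 81,000.00

Profit: CAD 923.30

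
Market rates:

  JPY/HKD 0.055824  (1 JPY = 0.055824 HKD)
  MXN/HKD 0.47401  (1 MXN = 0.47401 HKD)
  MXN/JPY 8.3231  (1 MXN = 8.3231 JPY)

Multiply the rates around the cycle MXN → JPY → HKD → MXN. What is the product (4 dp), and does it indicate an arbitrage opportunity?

0.9802 (arbitrage exists)

Around MXN → JPY → HKD → MXN: 1 × 8.3231 × 0.055824 ÷ 0.47401 = 0.980209
Product < 1; profitable direction is MXN → HKD → JPY → MXN.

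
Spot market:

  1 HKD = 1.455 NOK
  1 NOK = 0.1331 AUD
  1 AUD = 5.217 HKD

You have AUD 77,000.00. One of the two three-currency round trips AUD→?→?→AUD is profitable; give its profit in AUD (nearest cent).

Profitable loop is AUD → HKD → NOK → AUD:
AUD 77,000.00 × 5.217 = HKD 401,709.00
HKD 401,709.00 × 1.455 = NOK 584,486.59
NOK 584,486.59 × 0.1331 = AUD 77,795.17
Profit = AUD 77,795.17 − AUD 77,000.00

Profit: AUD 795.17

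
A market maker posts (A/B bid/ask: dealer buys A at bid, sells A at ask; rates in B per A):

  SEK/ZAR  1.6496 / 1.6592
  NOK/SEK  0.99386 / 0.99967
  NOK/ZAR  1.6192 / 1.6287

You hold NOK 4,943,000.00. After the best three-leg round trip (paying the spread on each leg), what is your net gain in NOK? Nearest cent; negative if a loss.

Best loop NOK → SEK → ZAR → NOK:
NOK 4,943,000.00 × 0.99386 (sell NOK at bid) = SEK 4,912,649.98
SEK 4,912,649.98 × 1.6496 (sell SEK at bid) = ZAR 8,103,907.41
ZAR 8,103,907.41 ÷ 1.6287 (buy NOK at ask) = NOK 4,975,690.68

Net profit: NOK 32,690.68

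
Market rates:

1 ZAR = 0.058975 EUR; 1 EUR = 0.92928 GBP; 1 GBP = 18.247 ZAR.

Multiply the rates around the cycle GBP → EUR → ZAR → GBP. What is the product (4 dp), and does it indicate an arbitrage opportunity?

1.0000 (no arbitrage)

Around GBP → EUR → ZAR → GBP: 1 ÷ 0.92928 ÷ 0.058975 ÷ 18.247 = 0.999986
Product ≈ 1 (deviation 0.001%, within rounding noise).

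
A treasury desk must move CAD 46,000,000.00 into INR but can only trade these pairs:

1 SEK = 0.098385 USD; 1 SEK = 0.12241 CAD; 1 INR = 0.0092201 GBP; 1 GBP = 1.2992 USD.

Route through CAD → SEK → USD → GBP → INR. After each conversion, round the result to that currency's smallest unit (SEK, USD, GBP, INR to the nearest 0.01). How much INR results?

INR 3,086,442,429.04

CAD 46,000,000.00 ÷ 0.12241 = SEK 375,786,291.97
SEK 375,786,291.97 × 0.098385 = USD 36,971,734.34
USD 36,971,734.34 ÷ 1.2992 = GBP 28,457,307.84
GBP 28,457,307.84 ÷ 0.0092201 = INR 3,086,442,429.04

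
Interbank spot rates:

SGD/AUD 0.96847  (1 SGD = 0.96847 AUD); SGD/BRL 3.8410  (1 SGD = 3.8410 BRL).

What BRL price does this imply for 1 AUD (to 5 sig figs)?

1 AUD ÷ 0.96847 = 1.03256 SGD
1.03256 SGD × 3.8410 = 3.96605 BRL

AUD/BRL = 3.9660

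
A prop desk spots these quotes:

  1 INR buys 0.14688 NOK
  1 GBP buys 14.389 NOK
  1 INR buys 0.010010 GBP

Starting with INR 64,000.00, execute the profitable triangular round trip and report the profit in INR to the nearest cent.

Profit: INR 1,264.64

Profitable loop is INR → NOK → GBP → INR:
INR 64,000.00 × 0.14688 = NOK 9,400.32
NOK 9,400.32 ÷ 14.389 = GBP 653.30
GBP 653.30 ÷ 0.010010 = INR 65,264.64
Profit = INR 65,264.64 − INR 64,000.00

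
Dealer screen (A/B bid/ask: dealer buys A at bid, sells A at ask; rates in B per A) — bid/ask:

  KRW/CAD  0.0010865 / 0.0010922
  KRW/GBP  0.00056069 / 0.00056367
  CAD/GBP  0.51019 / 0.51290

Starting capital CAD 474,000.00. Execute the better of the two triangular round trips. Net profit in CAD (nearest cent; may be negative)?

Best loop CAD → KRW → GBP → CAD:
CAD 474,000.00 ÷ 0.0010922 (buy KRW at ask) = KRW 433,986,449
KRW 433,986,449 × 0.00056069 (sell KRW at bid) = GBP 243,331.86
GBP 243,331.86 ÷ 0.51290 (buy CAD at ask) = CAD 474,423.60

Net profit: CAD 423.60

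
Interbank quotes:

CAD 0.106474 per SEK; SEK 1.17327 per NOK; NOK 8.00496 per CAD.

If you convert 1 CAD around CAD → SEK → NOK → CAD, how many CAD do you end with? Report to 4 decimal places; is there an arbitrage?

1.0000 (no arbitrage)

Around CAD → SEK → NOK → CAD: 1 ÷ 0.106474 ÷ 1.17327 ÷ 8.00496 = 0.999998
Product ≈ 1 (deviation 0.000%, within rounding noise).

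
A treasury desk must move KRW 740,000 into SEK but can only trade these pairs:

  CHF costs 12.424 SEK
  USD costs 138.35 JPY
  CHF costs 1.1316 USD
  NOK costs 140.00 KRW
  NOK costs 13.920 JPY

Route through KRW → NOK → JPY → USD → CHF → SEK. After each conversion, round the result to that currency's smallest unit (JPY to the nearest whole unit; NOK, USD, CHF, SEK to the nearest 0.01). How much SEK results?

KRW 740,000 ÷ 140.00 = NOK 5,285.71
NOK 5,285.71 × 13.920 = JPY 73,577
JPY 73,577 ÷ 138.35 = USD 531.82
USD 531.82 ÷ 1.1316 = CHF 469.97
CHF 469.97 × 12.424 = SEK 5,838.91

SEK 5,838.91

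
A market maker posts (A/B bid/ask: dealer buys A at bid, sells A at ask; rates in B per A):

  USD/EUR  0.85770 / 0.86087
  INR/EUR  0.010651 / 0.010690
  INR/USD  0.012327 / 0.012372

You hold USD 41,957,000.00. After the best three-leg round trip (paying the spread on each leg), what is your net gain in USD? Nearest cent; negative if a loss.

Net profit: USD 1,246.26

Best loop USD → INR → EUR → USD:
USD 41,957,000.00 ÷ 0.012372 (buy INR at ask) = INR 3,391,286,776.59
INR 3,391,286,776.59 × 0.010651 (sell INR at bid) = EUR 36,120,595.46
EUR 36,120,595.46 ÷ 0.86087 (buy USD at ask) = USD 41,958,246.26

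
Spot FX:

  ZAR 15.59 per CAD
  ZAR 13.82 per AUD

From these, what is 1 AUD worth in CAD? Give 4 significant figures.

AUD/CAD = 0.8865

1 AUD × 13.82 = 13.82 ZAR
13.82 ZAR ÷ 15.59 = 0.886466 CAD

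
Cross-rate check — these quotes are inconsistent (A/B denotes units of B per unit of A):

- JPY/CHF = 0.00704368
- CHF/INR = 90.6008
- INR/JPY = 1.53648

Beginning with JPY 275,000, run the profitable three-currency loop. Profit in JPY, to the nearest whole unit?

Profit: JPY 5,462

Profitable loop is JPY → INR → CHF → JPY:
JPY 275,000 ÷ 1.53648 = INR 178,980.53
INR 178,980.53 ÷ 90.6008 = CHF 1,975.49
CHF 1,975.49 ÷ 0.00704368 = JPY 280,462
Profit = JPY 280,462 − JPY 275,000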